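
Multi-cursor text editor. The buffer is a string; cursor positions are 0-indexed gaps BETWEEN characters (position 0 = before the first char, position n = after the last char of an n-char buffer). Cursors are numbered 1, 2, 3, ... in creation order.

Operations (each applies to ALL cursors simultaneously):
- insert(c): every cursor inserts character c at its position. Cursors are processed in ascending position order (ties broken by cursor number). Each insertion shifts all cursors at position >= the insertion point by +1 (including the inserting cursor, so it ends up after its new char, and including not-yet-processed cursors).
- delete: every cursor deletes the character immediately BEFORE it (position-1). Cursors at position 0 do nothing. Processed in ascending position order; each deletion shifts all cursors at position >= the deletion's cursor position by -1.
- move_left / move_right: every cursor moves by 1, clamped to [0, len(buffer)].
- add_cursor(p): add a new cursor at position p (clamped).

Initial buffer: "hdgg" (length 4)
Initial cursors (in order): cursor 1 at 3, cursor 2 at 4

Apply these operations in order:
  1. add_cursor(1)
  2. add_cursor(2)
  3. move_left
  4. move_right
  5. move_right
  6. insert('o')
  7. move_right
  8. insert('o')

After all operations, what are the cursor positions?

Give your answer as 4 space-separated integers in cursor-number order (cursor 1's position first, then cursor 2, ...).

Answer: 12 12 5 8

Derivation:
After op 1 (add_cursor(1)): buffer="hdgg" (len 4), cursors c3@1 c1@3 c2@4, authorship ....
After op 2 (add_cursor(2)): buffer="hdgg" (len 4), cursors c3@1 c4@2 c1@3 c2@4, authorship ....
After op 3 (move_left): buffer="hdgg" (len 4), cursors c3@0 c4@1 c1@2 c2@3, authorship ....
After op 4 (move_right): buffer="hdgg" (len 4), cursors c3@1 c4@2 c1@3 c2@4, authorship ....
After op 5 (move_right): buffer="hdgg" (len 4), cursors c3@2 c4@3 c1@4 c2@4, authorship ....
After op 6 (insert('o')): buffer="hdogogoo" (len 8), cursors c3@3 c4@5 c1@8 c2@8, authorship ..3.4.12
After op 7 (move_right): buffer="hdogogoo" (len 8), cursors c3@4 c4@6 c1@8 c2@8, authorship ..3.4.12
After op 8 (insert('o')): buffer="hdogoogooooo" (len 12), cursors c3@5 c4@8 c1@12 c2@12, authorship ..3.34.41212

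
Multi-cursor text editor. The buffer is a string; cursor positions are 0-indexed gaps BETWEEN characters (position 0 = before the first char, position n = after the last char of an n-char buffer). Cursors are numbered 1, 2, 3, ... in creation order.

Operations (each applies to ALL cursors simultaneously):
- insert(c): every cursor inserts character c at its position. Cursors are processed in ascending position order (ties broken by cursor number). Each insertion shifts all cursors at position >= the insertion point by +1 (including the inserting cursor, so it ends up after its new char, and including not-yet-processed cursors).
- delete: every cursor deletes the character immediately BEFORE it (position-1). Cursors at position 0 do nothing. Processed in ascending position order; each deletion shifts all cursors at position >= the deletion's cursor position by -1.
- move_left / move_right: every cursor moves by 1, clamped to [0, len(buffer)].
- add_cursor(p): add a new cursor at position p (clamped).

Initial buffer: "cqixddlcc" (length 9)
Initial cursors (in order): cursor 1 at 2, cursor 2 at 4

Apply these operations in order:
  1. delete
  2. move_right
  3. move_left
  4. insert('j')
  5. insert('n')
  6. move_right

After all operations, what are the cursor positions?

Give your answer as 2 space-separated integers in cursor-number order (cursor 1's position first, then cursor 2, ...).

After op 1 (delete): buffer="ciddlcc" (len 7), cursors c1@1 c2@2, authorship .......
After op 2 (move_right): buffer="ciddlcc" (len 7), cursors c1@2 c2@3, authorship .......
After op 3 (move_left): buffer="ciddlcc" (len 7), cursors c1@1 c2@2, authorship .......
After op 4 (insert('j')): buffer="cjijddlcc" (len 9), cursors c1@2 c2@4, authorship .1.2.....
After op 5 (insert('n')): buffer="cjnijnddlcc" (len 11), cursors c1@3 c2@6, authorship .11.22.....
After op 6 (move_right): buffer="cjnijnddlcc" (len 11), cursors c1@4 c2@7, authorship .11.22.....

Answer: 4 7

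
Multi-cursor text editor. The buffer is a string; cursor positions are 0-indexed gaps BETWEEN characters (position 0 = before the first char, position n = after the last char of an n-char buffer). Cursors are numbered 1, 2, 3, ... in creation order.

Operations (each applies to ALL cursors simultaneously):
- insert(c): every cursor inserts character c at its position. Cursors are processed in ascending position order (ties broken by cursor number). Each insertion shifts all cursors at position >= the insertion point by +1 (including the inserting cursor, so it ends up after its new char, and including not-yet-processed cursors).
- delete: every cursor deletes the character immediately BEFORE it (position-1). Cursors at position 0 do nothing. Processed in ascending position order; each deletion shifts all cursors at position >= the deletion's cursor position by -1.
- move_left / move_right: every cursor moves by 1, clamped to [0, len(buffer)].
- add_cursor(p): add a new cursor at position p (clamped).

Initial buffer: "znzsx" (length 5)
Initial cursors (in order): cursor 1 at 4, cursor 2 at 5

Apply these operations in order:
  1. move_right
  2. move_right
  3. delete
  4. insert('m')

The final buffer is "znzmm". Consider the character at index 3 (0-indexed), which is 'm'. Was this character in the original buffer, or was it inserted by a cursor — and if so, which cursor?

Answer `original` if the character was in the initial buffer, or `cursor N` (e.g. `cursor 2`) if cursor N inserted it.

After op 1 (move_right): buffer="znzsx" (len 5), cursors c1@5 c2@5, authorship .....
After op 2 (move_right): buffer="znzsx" (len 5), cursors c1@5 c2@5, authorship .....
After op 3 (delete): buffer="znz" (len 3), cursors c1@3 c2@3, authorship ...
After op 4 (insert('m')): buffer="znzmm" (len 5), cursors c1@5 c2@5, authorship ...12
Authorship (.=original, N=cursor N): . . . 1 2
Index 3: author = 1

Answer: cursor 1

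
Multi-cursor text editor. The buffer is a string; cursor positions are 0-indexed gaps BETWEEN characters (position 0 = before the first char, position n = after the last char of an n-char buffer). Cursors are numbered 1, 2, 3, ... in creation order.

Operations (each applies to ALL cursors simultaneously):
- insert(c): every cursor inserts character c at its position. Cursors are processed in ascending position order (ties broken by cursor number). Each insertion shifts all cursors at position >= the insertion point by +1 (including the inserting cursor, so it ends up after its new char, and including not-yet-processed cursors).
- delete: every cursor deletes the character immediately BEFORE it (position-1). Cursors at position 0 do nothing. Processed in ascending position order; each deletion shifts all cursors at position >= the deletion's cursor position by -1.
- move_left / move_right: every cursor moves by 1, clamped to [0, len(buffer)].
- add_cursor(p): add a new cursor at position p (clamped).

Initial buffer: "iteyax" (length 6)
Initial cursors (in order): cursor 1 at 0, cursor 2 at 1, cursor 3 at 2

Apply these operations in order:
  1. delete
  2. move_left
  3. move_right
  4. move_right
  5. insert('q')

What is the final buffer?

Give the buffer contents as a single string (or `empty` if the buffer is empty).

After op 1 (delete): buffer="eyax" (len 4), cursors c1@0 c2@0 c3@0, authorship ....
After op 2 (move_left): buffer="eyax" (len 4), cursors c1@0 c2@0 c3@0, authorship ....
After op 3 (move_right): buffer="eyax" (len 4), cursors c1@1 c2@1 c3@1, authorship ....
After op 4 (move_right): buffer="eyax" (len 4), cursors c1@2 c2@2 c3@2, authorship ....
After op 5 (insert('q')): buffer="eyqqqax" (len 7), cursors c1@5 c2@5 c3@5, authorship ..123..

Answer: eyqqqax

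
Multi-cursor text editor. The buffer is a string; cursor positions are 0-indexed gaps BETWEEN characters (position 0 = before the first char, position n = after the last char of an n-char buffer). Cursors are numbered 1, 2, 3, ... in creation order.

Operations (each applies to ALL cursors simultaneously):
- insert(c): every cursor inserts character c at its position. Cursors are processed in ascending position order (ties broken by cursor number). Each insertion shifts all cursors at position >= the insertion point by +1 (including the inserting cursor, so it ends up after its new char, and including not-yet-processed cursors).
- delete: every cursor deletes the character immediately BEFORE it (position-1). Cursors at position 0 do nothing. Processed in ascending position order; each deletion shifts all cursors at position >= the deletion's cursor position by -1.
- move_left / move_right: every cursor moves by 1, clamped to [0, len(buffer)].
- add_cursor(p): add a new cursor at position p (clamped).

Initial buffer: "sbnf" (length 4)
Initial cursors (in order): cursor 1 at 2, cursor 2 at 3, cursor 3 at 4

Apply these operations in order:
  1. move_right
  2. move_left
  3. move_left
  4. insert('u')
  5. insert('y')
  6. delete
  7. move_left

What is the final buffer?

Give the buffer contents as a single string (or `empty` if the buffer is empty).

Answer: subuunf

Derivation:
After op 1 (move_right): buffer="sbnf" (len 4), cursors c1@3 c2@4 c3@4, authorship ....
After op 2 (move_left): buffer="sbnf" (len 4), cursors c1@2 c2@3 c3@3, authorship ....
After op 3 (move_left): buffer="sbnf" (len 4), cursors c1@1 c2@2 c3@2, authorship ....
After op 4 (insert('u')): buffer="subuunf" (len 7), cursors c1@2 c2@5 c3@5, authorship .1.23..
After op 5 (insert('y')): buffer="suybuuyynf" (len 10), cursors c1@3 c2@8 c3@8, authorship .11.2323..
After op 6 (delete): buffer="subuunf" (len 7), cursors c1@2 c2@5 c3@5, authorship .1.23..
After op 7 (move_left): buffer="subuunf" (len 7), cursors c1@1 c2@4 c3@4, authorship .1.23..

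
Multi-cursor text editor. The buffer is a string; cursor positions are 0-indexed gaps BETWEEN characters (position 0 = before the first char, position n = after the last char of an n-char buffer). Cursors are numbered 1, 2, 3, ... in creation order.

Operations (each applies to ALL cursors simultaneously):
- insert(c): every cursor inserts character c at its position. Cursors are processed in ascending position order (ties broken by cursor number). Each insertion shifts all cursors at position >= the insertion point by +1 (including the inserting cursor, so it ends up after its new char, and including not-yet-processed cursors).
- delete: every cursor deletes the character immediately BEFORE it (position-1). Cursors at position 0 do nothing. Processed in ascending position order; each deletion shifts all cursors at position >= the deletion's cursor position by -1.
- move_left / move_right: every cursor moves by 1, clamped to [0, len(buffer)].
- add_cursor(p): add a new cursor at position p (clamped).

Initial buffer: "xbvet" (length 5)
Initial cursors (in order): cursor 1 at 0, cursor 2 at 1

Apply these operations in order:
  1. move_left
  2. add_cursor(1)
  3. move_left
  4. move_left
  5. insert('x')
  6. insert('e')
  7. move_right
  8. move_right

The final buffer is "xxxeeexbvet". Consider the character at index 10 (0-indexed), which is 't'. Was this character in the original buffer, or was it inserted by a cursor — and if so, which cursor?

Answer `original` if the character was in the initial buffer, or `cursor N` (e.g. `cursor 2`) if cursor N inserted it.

Answer: original

Derivation:
After op 1 (move_left): buffer="xbvet" (len 5), cursors c1@0 c2@0, authorship .....
After op 2 (add_cursor(1)): buffer="xbvet" (len 5), cursors c1@0 c2@0 c3@1, authorship .....
After op 3 (move_left): buffer="xbvet" (len 5), cursors c1@0 c2@0 c3@0, authorship .....
After op 4 (move_left): buffer="xbvet" (len 5), cursors c1@0 c2@0 c3@0, authorship .....
After op 5 (insert('x')): buffer="xxxxbvet" (len 8), cursors c1@3 c2@3 c3@3, authorship 123.....
After op 6 (insert('e')): buffer="xxxeeexbvet" (len 11), cursors c1@6 c2@6 c3@6, authorship 123123.....
After op 7 (move_right): buffer="xxxeeexbvet" (len 11), cursors c1@7 c2@7 c3@7, authorship 123123.....
After op 8 (move_right): buffer="xxxeeexbvet" (len 11), cursors c1@8 c2@8 c3@8, authorship 123123.....
Authorship (.=original, N=cursor N): 1 2 3 1 2 3 . . . . .
Index 10: author = original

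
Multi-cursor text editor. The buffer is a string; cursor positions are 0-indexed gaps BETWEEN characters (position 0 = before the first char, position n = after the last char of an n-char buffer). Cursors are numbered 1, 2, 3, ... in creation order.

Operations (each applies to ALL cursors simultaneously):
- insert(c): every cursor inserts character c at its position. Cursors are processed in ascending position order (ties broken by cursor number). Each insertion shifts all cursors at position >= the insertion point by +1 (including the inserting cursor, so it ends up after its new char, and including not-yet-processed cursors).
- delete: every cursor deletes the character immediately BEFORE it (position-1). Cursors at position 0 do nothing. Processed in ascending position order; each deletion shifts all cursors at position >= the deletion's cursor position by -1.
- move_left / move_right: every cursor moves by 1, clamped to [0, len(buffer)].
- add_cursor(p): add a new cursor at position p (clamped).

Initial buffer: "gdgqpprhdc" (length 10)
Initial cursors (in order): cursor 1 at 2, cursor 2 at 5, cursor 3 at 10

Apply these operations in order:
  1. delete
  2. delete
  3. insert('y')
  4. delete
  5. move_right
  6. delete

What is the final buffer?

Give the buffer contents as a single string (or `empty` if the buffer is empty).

After op 1 (delete): buffer="ggqprhd" (len 7), cursors c1@1 c2@3 c3@7, authorship .......
After op 2 (delete): buffer="gprh" (len 4), cursors c1@0 c2@1 c3@4, authorship ....
After op 3 (insert('y')): buffer="ygyprhy" (len 7), cursors c1@1 c2@3 c3@7, authorship 1.2...3
After op 4 (delete): buffer="gprh" (len 4), cursors c1@0 c2@1 c3@4, authorship ....
After op 5 (move_right): buffer="gprh" (len 4), cursors c1@1 c2@2 c3@4, authorship ....
After op 6 (delete): buffer="r" (len 1), cursors c1@0 c2@0 c3@1, authorship .

Answer: r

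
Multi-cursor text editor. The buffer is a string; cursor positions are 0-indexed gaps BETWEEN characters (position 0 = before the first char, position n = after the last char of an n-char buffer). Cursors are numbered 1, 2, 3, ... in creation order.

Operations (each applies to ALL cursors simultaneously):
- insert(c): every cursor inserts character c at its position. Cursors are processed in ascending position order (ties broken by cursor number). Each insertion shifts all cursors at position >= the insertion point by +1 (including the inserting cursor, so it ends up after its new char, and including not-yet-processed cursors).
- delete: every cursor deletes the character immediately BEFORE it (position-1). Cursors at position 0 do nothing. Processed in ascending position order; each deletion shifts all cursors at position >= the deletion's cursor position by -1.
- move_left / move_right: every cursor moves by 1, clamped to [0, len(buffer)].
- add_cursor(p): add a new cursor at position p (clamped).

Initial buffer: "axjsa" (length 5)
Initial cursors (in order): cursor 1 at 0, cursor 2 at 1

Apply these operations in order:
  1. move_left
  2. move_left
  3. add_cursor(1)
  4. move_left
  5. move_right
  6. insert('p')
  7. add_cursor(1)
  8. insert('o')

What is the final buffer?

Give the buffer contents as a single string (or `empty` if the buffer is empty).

Answer: aopppoooxjsa

Derivation:
After op 1 (move_left): buffer="axjsa" (len 5), cursors c1@0 c2@0, authorship .....
After op 2 (move_left): buffer="axjsa" (len 5), cursors c1@0 c2@0, authorship .....
After op 3 (add_cursor(1)): buffer="axjsa" (len 5), cursors c1@0 c2@0 c3@1, authorship .....
After op 4 (move_left): buffer="axjsa" (len 5), cursors c1@0 c2@0 c3@0, authorship .....
After op 5 (move_right): buffer="axjsa" (len 5), cursors c1@1 c2@1 c3@1, authorship .....
After op 6 (insert('p')): buffer="apppxjsa" (len 8), cursors c1@4 c2@4 c3@4, authorship .123....
After op 7 (add_cursor(1)): buffer="apppxjsa" (len 8), cursors c4@1 c1@4 c2@4 c3@4, authorship .123....
After op 8 (insert('o')): buffer="aopppoooxjsa" (len 12), cursors c4@2 c1@8 c2@8 c3@8, authorship .4123123....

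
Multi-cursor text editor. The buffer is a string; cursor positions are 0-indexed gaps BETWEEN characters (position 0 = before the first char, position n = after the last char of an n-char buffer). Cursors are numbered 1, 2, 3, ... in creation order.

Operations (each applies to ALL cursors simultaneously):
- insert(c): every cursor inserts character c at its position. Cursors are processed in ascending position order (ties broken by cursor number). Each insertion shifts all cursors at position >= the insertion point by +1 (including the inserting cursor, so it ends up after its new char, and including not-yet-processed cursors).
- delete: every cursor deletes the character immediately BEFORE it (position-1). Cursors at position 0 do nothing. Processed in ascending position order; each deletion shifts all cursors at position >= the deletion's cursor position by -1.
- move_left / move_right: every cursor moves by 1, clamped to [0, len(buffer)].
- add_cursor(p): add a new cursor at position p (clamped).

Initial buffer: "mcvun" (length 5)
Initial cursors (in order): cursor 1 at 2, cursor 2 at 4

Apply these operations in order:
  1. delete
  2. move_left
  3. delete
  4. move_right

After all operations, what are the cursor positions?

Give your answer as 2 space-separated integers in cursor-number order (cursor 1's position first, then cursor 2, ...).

Answer: 1 1

Derivation:
After op 1 (delete): buffer="mvn" (len 3), cursors c1@1 c2@2, authorship ...
After op 2 (move_left): buffer="mvn" (len 3), cursors c1@0 c2@1, authorship ...
After op 3 (delete): buffer="vn" (len 2), cursors c1@0 c2@0, authorship ..
After op 4 (move_right): buffer="vn" (len 2), cursors c1@1 c2@1, authorship ..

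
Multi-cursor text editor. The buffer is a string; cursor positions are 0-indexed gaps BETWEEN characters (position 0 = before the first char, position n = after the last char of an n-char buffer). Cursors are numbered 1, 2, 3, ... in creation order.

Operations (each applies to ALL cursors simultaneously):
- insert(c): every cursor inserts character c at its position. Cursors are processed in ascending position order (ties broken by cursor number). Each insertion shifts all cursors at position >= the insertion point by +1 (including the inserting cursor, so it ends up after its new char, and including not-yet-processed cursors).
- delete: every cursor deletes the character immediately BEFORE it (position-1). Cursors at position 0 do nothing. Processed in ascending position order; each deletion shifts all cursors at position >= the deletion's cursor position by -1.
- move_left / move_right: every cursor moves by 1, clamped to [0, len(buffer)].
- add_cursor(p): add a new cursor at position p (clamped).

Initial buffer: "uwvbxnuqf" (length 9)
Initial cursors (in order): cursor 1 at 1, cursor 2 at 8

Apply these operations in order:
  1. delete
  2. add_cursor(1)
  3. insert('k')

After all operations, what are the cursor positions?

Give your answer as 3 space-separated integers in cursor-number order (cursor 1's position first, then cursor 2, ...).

Answer: 1 9 3

Derivation:
After op 1 (delete): buffer="wvbxnuf" (len 7), cursors c1@0 c2@6, authorship .......
After op 2 (add_cursor(1)): buffer="wvbxnuf" (len 7), cursors c1@0 c3@1 c2@6, authorship .......
After op 3 (insert('k')): buffer="kwkvbxnukf" (len 10), cursors c1@1 c3@3 c2@9, authorship 1.3.....2.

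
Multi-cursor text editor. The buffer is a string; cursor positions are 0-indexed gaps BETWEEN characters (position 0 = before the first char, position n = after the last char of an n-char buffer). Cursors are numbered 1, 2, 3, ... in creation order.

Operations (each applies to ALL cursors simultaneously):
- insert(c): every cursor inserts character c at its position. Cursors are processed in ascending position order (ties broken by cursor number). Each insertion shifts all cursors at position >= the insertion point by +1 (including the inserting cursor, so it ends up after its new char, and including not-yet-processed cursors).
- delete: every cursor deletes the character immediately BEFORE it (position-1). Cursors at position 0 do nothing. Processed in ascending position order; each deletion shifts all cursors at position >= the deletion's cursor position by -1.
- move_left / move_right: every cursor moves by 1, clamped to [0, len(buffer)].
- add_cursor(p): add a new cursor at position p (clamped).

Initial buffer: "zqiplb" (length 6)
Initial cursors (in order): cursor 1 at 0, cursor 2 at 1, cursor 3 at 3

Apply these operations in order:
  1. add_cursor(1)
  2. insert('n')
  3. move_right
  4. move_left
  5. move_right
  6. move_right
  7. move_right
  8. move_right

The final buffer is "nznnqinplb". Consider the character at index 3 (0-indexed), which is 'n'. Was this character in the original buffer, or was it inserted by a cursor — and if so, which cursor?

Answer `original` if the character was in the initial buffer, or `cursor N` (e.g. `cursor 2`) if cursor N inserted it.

After op 1 (add_cursor(1)): buffer="zqiplb" (len 6), cursors c1@0 c2@1 c4@1 c3@3, authorship ......
After op 2 (insert('n')): buffer="nznnqinplb" (len 10), cursors c1@1 c2@4 c4@4 c3@7, authorship 1.24..3...
After op 3 (move_right): buffer="nznnqinplb" (len 10), cursors c1@2 c2@5 c4@5 c3@8, authorship 1.24..3...
After op 4 (move_left): buffer="nznnqinplb" (len 10), cursors c1@1 c2@4 c4@4 c3@7, authorship 1.24..3...
After op 5 (move_right): buffer="nznnqinplb" (len 10), cursors c1@2 c2@5 c4@5 c3@8, authorship 1.24..3...
After op 6 (move_right): buffer="nznnqinplb" (len 10), cursors c1@3 c2@6 c4@6 c3@9, authorship 1.24..3...
After op 7 (move_right): buffer="nznnqinplb" (len 10), cursors c1@4 c2@7 c4@7 c3@10, authorship 1.24..3...
After op 8 (move_right): buffer="nznnqinplb" (len 10), cursors c1@5 c2@8 c4@8 c3@10, authorship 1.24..3...
Authorship (.=original, N=cursor N): 1 . 2 4 . . 3 . . .
Index 3: author = 4

Answer: cursor 4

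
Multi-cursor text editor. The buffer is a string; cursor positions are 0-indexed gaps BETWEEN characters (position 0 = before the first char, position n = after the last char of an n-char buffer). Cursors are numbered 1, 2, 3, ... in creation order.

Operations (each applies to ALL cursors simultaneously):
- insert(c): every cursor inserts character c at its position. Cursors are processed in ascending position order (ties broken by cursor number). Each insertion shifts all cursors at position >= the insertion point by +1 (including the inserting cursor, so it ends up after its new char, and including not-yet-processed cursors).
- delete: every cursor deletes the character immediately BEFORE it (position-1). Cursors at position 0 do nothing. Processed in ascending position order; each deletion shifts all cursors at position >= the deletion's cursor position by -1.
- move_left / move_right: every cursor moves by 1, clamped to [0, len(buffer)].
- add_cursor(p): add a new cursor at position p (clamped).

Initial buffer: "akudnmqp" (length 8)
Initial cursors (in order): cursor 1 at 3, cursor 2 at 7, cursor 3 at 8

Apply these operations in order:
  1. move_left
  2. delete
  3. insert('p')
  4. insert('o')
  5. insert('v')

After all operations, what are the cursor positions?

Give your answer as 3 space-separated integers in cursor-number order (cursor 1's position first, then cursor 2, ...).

After op 1 (move_left): buffer="akudnmqp" (len 8), cursors c1@2 c2@6 c3@7, authorship ........
After op 2 (delete): buffer="audnp" (len 5), cursors c1@1 c2@4 c3@4, authorship .....
After op 3 (insert('p')): buffer="apudnppp" (len 8), cursors c1@2 c2@7 c3@7, authorship .1...23.
After op 4 (insert('o')): buffer="apoudnppoop" (len 11), cursors c1@3 c2@10 c3@10, authorship .11...2323.
After op 5 (insert('v')): buffer="apovudnppoovvp" (len 14), cursors c1@4 c2@13 c3@13, authorship .111...232323.

Answer: 4 13 13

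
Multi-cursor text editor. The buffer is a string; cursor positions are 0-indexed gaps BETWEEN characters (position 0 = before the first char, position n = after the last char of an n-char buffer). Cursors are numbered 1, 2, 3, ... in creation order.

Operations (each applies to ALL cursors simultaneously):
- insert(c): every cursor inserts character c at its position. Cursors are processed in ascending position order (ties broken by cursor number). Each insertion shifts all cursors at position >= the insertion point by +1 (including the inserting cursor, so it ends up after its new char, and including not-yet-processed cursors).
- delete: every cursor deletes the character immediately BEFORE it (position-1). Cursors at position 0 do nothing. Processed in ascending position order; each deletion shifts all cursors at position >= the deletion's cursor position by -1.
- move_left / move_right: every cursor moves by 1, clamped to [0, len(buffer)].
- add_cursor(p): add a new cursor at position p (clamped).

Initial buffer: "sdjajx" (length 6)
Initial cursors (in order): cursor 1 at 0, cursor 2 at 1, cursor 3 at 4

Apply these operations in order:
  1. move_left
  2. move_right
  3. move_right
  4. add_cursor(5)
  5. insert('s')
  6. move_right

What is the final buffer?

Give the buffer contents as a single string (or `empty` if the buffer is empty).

After op 1 (move_left): buffer="sdjajx" (len 6), cursors c1@0 c2@0 c3@3, authorship ......
After op 2 (move_right): buffer="sdjajx" (len 6), cursors c1@1 c2@1 c3@4, authorship ......
After op 3 (move_right): buffer="sdjajx" (len 6), cursors c1@2 c2@2 c3@5, authorship ......
After op 4 (add_cursor(5)): buffer="sdjajx" (len 6), cursors c1@2 c2@2 c3@5 c4@5, authorship ......
After op 5 (insert('s')): buffer="sdssjajssx" (len 10), cursors c1@4 c2@4 c3@9 c4@9, authorship ..12...34.
After op 6 (move_right): buffer="sdssjajssx" (len 10), cursors c1@5 c2@5 c3@10 c4@10, authorship ..12...34.

Answer: sdssjajssx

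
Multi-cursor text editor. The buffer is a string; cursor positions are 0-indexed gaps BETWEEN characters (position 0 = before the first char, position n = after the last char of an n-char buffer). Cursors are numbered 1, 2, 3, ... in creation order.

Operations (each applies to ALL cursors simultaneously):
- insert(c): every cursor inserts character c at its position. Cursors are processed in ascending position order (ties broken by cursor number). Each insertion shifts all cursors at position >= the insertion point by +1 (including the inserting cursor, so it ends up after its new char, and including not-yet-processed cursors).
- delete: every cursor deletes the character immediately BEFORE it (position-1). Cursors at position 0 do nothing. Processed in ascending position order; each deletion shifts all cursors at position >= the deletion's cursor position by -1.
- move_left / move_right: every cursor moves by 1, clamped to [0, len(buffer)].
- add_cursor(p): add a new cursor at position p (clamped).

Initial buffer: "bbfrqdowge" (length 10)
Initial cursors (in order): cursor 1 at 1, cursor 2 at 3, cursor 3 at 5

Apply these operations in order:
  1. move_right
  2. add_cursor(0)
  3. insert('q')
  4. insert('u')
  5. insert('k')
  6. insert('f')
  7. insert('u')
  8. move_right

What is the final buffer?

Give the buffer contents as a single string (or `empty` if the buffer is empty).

Answer: qukfubbqukfufrqukfuqdqukfuowge

Derivation:
After op 1 (move_right): buffer="bbfrqdowge" (len 10), cursors c1@2 c2@4 c3@6, authorship ..........
After op 2 (add_cursor(0)): buffer="bbfrqdowge" (len 10), cursors c4@0 c1@2 c2@4 c3@6, authorship ..........
After op 3 (insert('q')): buffer="qbbqfrqqdqowge" (len 14), cursors c4@1 c1@4 c2@7 c3@10, authorship 4..1..2..3....
After op 4 (insert('u')): buffer="qubbqufrquqdquowge" (len 18), cursors c4@2 c1@6 c2@10 c3@14, authorship 44..11..22..33....
After op 5 (insert('k')): buffer="qukbbqukfrqukqdqukowge" (len 22), cursors c4@3 c1@8 c2@13 c3@18, authorship 444..111..222..333....
After op 6 (insert('f')): buffer="qukfbbqukffrqukfqdqukfowge" (len 26), cursors c4@4 c1@10 c2@16 c3@22, authorship 4444..1111..2222..3333....
After op 7 (insert('u')): buffer="qukfubbqukfufrqukfuqdqukfuowge" (len 30), cursors c4@5 c1@12 c2@19 c3@26, authorship 44444..11111..22222..33333....
After op 8 (move_right): buffer="qukfubbqukfufrqukfuqdqukfuowge" (len 30), cursors c4@6 c1@13 c2@20 c3@27, authorship 44444..11111..22222..33333....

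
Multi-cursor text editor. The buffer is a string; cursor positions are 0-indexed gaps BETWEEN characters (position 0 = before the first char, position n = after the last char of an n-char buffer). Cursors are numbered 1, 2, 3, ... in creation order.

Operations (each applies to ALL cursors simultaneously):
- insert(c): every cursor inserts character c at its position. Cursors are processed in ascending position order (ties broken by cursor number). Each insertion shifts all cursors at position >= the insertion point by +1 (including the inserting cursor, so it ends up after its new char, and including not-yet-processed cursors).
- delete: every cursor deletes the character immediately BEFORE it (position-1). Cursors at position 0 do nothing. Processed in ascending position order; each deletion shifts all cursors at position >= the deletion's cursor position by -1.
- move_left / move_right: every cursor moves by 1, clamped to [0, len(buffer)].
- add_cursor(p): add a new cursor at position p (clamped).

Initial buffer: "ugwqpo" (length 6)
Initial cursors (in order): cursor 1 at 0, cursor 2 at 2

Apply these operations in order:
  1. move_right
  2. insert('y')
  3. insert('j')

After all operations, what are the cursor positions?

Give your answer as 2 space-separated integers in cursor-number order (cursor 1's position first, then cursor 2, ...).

After op 1 (move_right): buffer="ugwqpo" (len 6), cursors c1@1 c2@3, authorship ......
After op 2 (insert('y')): buffer="uygwyqpo" (len 8), cursors c1@2 c2@5, authorship .1..2...
After op 3 (insert('j')): buffer="uyjgwyjqpo" (len 10), cursors c1@3 c2@7, authorship .11..22...

Answer: 3 7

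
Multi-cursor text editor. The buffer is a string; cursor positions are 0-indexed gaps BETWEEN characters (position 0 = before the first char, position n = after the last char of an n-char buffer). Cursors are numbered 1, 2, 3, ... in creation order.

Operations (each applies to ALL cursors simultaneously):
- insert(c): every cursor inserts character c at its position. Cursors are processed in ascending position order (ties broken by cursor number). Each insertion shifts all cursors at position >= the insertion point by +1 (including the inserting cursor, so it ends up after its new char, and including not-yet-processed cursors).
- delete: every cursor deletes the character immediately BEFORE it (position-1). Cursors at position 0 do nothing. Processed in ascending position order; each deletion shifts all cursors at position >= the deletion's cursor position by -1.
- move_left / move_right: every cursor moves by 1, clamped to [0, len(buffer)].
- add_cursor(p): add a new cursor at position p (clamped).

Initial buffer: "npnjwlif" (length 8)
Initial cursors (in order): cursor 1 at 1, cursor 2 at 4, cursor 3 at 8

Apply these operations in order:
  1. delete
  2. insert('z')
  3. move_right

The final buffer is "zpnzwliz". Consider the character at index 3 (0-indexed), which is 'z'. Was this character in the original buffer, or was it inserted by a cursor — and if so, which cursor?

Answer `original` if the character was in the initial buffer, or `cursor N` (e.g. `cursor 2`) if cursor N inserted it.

After op 1 (delete): buffer="pnwli" (len 5), cursors c1@0 c2@2 c3@5, authorship .....
After op 2 (insert('z')): buffer="zpnzwliz" (len 8), cursors c1@1 c2@4 c3@8, authorship 1..2...3
After op 3 (move_right): buffer="zpnzwliz" (len 8), cursors c1@2 c2@5 c3@8, authorship 1..2...3
Authorship (.=original, N=cursor N): 1 . . 2 . . . 3
Index 3: author = 2

Answer: cursor 2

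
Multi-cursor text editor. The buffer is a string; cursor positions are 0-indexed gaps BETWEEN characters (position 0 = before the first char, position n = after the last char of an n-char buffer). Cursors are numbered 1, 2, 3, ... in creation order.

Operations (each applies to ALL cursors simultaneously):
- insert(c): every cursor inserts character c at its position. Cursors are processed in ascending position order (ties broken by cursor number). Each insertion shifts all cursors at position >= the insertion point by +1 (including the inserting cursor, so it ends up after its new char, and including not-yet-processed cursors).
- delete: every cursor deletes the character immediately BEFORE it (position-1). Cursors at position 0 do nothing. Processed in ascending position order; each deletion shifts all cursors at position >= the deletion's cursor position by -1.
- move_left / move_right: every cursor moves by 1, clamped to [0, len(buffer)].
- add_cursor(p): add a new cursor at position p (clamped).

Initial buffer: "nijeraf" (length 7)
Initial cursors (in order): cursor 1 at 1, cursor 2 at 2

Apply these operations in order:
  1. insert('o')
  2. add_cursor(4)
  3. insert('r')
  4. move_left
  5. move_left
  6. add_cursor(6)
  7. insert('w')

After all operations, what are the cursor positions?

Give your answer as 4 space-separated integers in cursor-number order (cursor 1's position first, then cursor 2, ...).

After op 1 (insert('o')): buffer="noiojeraf" (len 9), cursors c1@2 c2@4, authorship .1.2.....
After op 2 (add_cursor(4)): buffer="noiojeraf" (len 9), cursors c1@2 c2@4 c3@4, authorship .1.2.....
After op 3 (insert('r')): buffer="noriorrjeraf" (len 12), cursors c1@3 c2@7 c3@7, authorship .11.223.....
After op 4 (move_left): buffer="noriorrjeraf" (len 12), cursors c1@2 c2@6 c3@6, authorship .11.223.....
After op 5 (move_left): buffer="noriorrjeraf" (len 12), cursors c1@1 c2@5 c3@5, authorship .11.223.....
After op 6 (add_cursor(6)): buffer="noriorrjeraf" (len 12), cursors c1@1 c2@5 c3@5 c4@6, authorship .11.223.....
After op 7 (insert('w')): buffer="nworiowwrwrjeraf" (len 16), cursors c1@2 c2@8 c3@8 c4@10, authorship .111.223243.....

Answer: 2 8 8 10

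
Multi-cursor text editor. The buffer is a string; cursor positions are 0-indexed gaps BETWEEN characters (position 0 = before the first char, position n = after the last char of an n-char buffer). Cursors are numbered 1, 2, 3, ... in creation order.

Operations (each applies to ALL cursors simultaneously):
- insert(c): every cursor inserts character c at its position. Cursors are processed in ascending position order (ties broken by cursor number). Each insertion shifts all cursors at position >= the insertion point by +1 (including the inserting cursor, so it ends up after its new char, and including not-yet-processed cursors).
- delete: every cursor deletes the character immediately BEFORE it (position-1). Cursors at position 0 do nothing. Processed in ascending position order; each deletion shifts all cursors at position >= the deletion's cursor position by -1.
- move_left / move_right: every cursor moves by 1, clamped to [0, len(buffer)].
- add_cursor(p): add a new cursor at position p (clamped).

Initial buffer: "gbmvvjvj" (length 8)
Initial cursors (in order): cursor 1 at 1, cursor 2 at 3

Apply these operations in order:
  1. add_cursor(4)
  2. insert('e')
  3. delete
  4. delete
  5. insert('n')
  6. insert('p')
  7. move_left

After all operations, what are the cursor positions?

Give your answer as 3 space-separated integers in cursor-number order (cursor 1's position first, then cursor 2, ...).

Answer: 1 6 6

Derivation:
After op 1 (add_cursor(4)): buffer="gbmvvjvj" (len 8), cursors c1@1 c2@3 c3@4, authorship ........
After op 2 (insert('e')): buffer="gebmevevjvj" (len 11), cursors c1@2 c2@5 c3@7, authorship .1..2.3....
After op 3 (delete): buffer="gbmvvjvj" (len 8), cursors c1@1 c2@3 c3@4, authorship ........
After op 4 (delete): buffer="bvjvj" (len 5), cursors c1@0 c2@1 c3@1, authorship .....
After op 5 (insert('n')): buffer="nbnnvjvj" (len 8), cursors c1@1 c2@4 c3@4, authorship 1.23....
After op 6 (insert('p')): buffer="npbnnppvjvj" (len 11), cursors c1@2 c2@7 c3@7, authorship 11.2323....
After op 7 (move_left): buffer="npbnnppvjvj" (len 11), cursors c1@1 c2@6 c3@6, authorship 11.2323....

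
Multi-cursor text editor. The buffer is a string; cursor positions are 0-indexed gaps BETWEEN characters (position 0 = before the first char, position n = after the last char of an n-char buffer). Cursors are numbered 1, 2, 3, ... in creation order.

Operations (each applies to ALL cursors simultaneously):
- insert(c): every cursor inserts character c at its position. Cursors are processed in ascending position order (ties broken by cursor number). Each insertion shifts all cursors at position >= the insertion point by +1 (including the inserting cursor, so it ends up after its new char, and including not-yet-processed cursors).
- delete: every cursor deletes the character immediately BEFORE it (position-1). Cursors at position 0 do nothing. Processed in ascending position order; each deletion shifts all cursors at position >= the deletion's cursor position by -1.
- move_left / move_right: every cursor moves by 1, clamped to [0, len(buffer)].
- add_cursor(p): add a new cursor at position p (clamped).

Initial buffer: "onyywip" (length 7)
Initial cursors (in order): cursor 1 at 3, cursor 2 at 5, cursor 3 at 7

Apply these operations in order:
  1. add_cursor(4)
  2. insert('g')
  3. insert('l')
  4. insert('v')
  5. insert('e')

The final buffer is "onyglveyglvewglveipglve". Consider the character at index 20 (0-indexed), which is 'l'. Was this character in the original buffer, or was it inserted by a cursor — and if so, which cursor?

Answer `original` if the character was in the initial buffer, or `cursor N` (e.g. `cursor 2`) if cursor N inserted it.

Answer: cursor 3

Derivation:
After op 1 (add_cursor(4)): buffer="onyywip" (len 7), cursors c1@3 c4@4 c2@5 c3@7, authorship .......
After op 2 (insert('g')): buffer="onygygwgipg" (len 11), cursors c1@4 c4@6 c2@8 c3@11, authorship ...1.4.2..3
After op 3 (insert('l')): buffer="onyglyglwglipgl" (len 15), cursors c1@5 c4@8 c2@11 c3@15, authorship ...11.44.22..33
After op 4 (insert('v')): buffer="onyglvyglvwglvipglv" (len 19), cursors c1@6 c4@10 c2@14 c3@19, authorship ...111.444.222..333
After op 5 (insert('e')): buffer="onyglveyglvewglveipglve" (len 23), cursors c1@7 c4@12 c2@17 c3@23, authorship ...1111.4444.2222..3333
Authorship (.=original, N=cursor N): . . . 1 1 1 1 . 4 4 4 4 . 2 2 2 2 . . 3 3 3 3
Index 20: author = 3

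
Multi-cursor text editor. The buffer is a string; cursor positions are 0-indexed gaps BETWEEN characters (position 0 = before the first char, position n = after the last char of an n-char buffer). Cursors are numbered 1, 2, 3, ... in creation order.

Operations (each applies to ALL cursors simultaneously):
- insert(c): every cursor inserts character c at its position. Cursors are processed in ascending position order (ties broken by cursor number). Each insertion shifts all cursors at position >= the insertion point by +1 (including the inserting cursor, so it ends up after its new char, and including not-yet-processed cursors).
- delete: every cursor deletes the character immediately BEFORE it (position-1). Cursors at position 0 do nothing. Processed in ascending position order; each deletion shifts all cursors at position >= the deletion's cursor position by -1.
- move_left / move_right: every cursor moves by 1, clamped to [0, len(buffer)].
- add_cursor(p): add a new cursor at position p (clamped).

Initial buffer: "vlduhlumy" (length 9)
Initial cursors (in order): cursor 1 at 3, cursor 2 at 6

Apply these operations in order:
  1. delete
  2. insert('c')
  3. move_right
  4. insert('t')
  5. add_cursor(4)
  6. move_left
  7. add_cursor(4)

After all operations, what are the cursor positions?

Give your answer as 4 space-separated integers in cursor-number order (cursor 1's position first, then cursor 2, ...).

Answer: 4 8 3 4

Derivation:
After op 1 (delete): buffer="vluhumy" (len 7), cursors c1@2 c2@4, authorship .......
After op 2 (insert('c')): buffer="vlcuhcumy" (len 9), cursors c1@3 c2@6, authorship ..1..2...
After op 3 (move_right): buffer="vlcuhcumy" (len 9), cursors c1@4 c2@7, authorship ..1..2...
After op 4 (insert('t')): buffer="vlcuthcutmy" (len 11), cursors c1@5 c2@9, authorship ..1.1.2.2..
After op 5 (add_cursor(4)): buffer="vlcuthcutmy" (len 11), cursors c3@4 c1@5 c2@9, authorship ..1.1.2.2..
After op 6 (move_left): buffer="vlcuthcutmy" (len 11), cursors c3@3 c1@4 c2@8, authorship ..1.1.2.2..
After op 7 (add_cursor(4)): buffer="vlcuthcutmy" (len 11), cursors c3@3 c1@4 c4@4 c2@8, authorship ..1.1.2.2..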